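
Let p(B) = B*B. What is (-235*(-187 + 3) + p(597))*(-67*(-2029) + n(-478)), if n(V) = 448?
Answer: 54508526759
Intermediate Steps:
p(B) = B²
(-235*(-187 + 3) + p(597))*(-67*(-2029) + n(-478)) = (-235*(-187 + 3) + 597²)*(-67*(-2029) + 448) = (-235*(-184) + 356409)*(135943 + 448) = (43240 + 356409)*136391 = 399649*136391 = 54508526759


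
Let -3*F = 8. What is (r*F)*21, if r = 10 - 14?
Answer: 224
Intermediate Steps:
F = -8/3 (F = -1/3*8 = -8/3 ≈ -2.6667)
r = -4
(r*F)*21 = -4*(-8/3)*21 = (32/3)*21 = 224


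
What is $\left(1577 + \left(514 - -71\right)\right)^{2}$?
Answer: $4674244$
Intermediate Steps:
$\left(1577 + \left(514 - -71\right)\right)^{2} = \left(1577 + \left(514 + 71\right)\right)^{2} = \left(1577 + 585\right)^{2} = 2162^{2} = 4674244$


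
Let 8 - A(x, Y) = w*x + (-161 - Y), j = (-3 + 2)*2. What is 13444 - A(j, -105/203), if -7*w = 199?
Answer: 2706472/203 ≈ 13332.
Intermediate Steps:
w = -199/7 (w = -⅐*199 = -199/7 ≈ -28.429)
j = -2 (j = -1*2 = -2)
A(x, Y) = 169 + Y + 199*x/7 (A(x, Y) = 8 - (-199*x/7 + (-161 - Y)) = 8 - (-161 - Y - 199*x/7) = 8 + (161 + Y + 199*x/7) = 169 + Y + 199*x/7)
13444 - A(j, -105/203) = 13444 - (169 - 105/203 + (199/7)*(-2)) = 13444 - (169 - 105*1/203 - 398/7) = 13444 - (169 - 15/29 - 398/7) = 13444 - 1*22660/203 = 13444 - 22660/203 = 2706472/203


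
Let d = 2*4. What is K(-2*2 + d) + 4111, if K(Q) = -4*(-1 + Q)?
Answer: 4099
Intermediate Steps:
d = 8
K(Q) = 4 - 4*Q
K(-2*2 + d) + 4111 = (4 - 4*(-2*2 + 8)) + 4111 = (4 - 4*(-4 + 8)) + 4111 = (4 - 4*4) + 4111 = (4 - 16) + 4111 = -12 + 4111 = 4099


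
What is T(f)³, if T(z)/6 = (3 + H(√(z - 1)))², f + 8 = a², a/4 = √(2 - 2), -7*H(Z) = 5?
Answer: 3623878656/117649 ≈ 30802.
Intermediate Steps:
H(Z) = -5/7 (H(Z) = -⅐*5 = -5/7)
a = 0 (a = 4*√(2 - 2) = 4*√0 = 4*0 = 0)
f = -8 (f = -8 + 0² = -8 + 0 = -8)
T(z) = 1536/49 (T(z) = 6*(3 - 5/7)² = 6*(16/7)² = 6*(256/49) = 1536/49)
T(f)³ = (1536/49)³ = 3623878656/117649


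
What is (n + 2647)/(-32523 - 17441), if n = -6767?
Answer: 1030/12491 ≈ 0.082459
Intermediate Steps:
(n + 2647)/(-32523 - 17441) = (-6767 + 2647)/(-32523 - 17441) = -4120/(-49964) = -4120*(-1/49964) = 1030/12491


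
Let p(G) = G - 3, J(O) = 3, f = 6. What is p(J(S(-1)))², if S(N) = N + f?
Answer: 0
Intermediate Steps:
S(N) = 6 + N (S(N) = N + 6 = 6 + N)
p(G) = -3 + G
p(J(S(-1)))² = (-3 + 3)² = 0² = 0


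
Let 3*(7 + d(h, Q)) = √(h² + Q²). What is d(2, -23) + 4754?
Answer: 4747 + √533/3 ≈ 4754.7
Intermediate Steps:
d(h, Q) = -7 + √(Q² + h²)/3 (d(h, Q) = -7 + √(h² + Q²)/3 = -7 + √(Q² + h²)/3)
d(2, -23) + 4754 = (-7 + √((-23)² + 2²)/3) + 4754 = (-7 + √(529 + 4)/3) + 4754 = (-7 + √533/3) + 4754 = 4747 + √533/3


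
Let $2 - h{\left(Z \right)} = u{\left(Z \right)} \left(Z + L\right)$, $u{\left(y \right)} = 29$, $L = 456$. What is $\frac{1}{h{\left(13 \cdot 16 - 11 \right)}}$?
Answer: $- \frac{1}{18935} \approx -5.2812 \cdot 10^{-5}$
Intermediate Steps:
$h{\left(Z \right)} = -13222 - 29 Z$ ($h{\left(Z \right)} = 2 - 29 \left(Z + 456\right) = 2 - 29 \left(456 + Z\right) = 2 - \left(13224 + 29 Z\right) = -13222 - 29 Z$)
$\frac{1}{h{\left(13 \cdot 16 - 11 \right)}} = \frac{1}{-13222 - 29 \left(13 \cdot 16 - 11\right)} = \frac{1}{-13222 - 29 \left(208 - 11\right)} = \frac{1}{-13222 - 5713} = \frac{1}{-18935} = - \frac{1}{18935}$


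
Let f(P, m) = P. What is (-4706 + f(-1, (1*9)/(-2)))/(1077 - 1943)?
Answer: 4707/866 ≈ 5.4353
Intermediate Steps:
(-4706 + f(-1, (1*9)/(-2)))/(1077 - 1943) = (-4706 - 1)/(1077 - 1943) = -4707/(-866) = -4707*(-1/866) = 4707/866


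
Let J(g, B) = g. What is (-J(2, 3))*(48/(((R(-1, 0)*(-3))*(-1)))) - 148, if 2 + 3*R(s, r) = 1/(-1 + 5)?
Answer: -652/7 ≈ -93.143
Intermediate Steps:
R(s, r) = -7/12 (R(s, r) = -2/3 + 1/(3*(-1 + 5)) = -2/3 + (1/3)/4 = -2/3 + (1/3)*(1/4) = -2/3 + 1/12 = -7/12)
(-J(2, 3))*(48/(((R(-1, 0)*(-3))*(-1)))) - 148 = (-1*2)*(48/((-7/12*(-3)*(-1)))) - 148 = -96/((7/4)*(-1)) - 148 = -96/(-7/4) - 148 = -96*(-4)/7 - 148 = -2*(-192/7) - 148 = 384/7 - 148 = -652/7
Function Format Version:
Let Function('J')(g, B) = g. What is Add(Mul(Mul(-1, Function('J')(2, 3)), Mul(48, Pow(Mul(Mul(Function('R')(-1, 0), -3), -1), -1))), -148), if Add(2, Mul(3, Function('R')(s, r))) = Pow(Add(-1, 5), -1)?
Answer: Rational(-652, 7) ≈ -93.143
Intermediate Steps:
Function('R')(s, r) = Rational(-7, 12) (Function('R')(s, r) = Add(Rational(-2, 3), Mul(Rational(1, 3), Pow(Add(-1, 5), -1))) = Add(Rational(-2, 3), Mul(Rational(1, 3), Pow(4, -1))) = Add(Rational(-2, 3), Mul(Rational(1, 3), Rational(1, 4))) = Add(Rational(-2, 3), Rational(1, 12)) = Rational(-7, 12))
Add(Mul(Mul(-1, Function('J')(2, 3)), Mul(48, Pow(Mul(Mul(Function('R')(-1, 0), -3), -1), -1))), -148) = Add(Mul(Mul(-1, 2), Mul(48, Pow(Mul(Mul(Rational(-7, 12), -3), -1), -1))), -148) = Add(Mul(-2, Mul(48, Pow(Mul(Rational(7, 4), -1), -1))), -148) = Add(Mul(-2, Mul(48, Pow(Rational(-7, 4), -1))), -148) = Add(Mul(-2, Mul(48, Rational(-4, 7))), -148) = Add(Mul(-2, Rational(-192, 7)), -148) = Add(Rational(384, 7), -148) = Rational(-652, 7)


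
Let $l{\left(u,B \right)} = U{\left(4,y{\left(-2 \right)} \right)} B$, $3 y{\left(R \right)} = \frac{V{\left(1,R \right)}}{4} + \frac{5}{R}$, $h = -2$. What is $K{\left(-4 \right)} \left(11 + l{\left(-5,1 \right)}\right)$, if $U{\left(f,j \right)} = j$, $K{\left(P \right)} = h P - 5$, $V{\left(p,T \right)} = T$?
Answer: $30$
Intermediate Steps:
$y{\left(R \right)} = \frac{R}{12} + \frac{5}{3 R}$ ($y{\left(R \right)} = \frac{\frac{R}{4} + \frac{5}{R}}{3} = \frac{\frac{5}{R} + \frac{R}{4}}{3} = \frac{R}{12} + \frac{5}{3 R}$)
$K{\left(P \right)} = -5 - 2 P$ ($K{\left(P \right)} = - 2 P - 5 = -5 - 2 P$)
$l{\left(u,B \right)} = - B$ ($l{\left(u,B \right)} = \frac{20 + \left(-2\right)^{2}}{12 \left(-2\right)} B = \frac{1}{12} \left(- \frac{1}{2}\right) \left(20 + 4\right) B = \frac{1}{12} \left(- \frac{1}{2}\right) 24 B = - B$)
$K{\left(-4 \right)} \left(11 + l{\left(-5,1 \right)}\right) = \left(-5 - -8\right) \left(11 - 1\right) = \left(-5 + 8\right) \left(11 - 1\right) = 3 \cdot 10 = 30$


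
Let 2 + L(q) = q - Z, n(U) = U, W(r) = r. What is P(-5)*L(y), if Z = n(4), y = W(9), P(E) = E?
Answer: -15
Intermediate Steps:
y = 9
Z = 4
L(q) = -6 + q (L(q) = -2 + (q - 1*4) = -2 + (q - 4) = -2 + (-4 + q) = -6 + q)
P(-5)*L(y) = -5*(-6 + 9) = -5*3 = -15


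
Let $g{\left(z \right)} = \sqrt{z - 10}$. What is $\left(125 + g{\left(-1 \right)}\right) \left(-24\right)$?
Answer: $-3000 - 24 i \sqrt{11} \approx -3000.0 - 79.599 i$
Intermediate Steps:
$g{\left(z \right)} = \sqrt{-10 + z}$
$\left(125 + g{\left(-1 \right)}\right) \left(-24\right) = \left(125 + \sqrt{-10 - 1}\right) \left(-24\right) = \left(125 + \sqrt{-11}\right) \left(-24\right) = \left(125 + i \sqrt{11}\right) \left(-24\right) = -3000 - 24 i \sqrt{11}$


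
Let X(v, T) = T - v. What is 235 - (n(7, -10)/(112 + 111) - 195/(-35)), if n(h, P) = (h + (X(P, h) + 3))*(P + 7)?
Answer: 358705/1561 ≈ 229.79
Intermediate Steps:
n(h, P) = (7 + P)*(3 - P + 2*h) (n(h, P) = (h + ((h - P) + 3))*(P + 7) = (h + (3 + h - P))*(7 + P) = (3 - P + 2*h)*(7 + P) = (7 + P)*(3 - P + 2*h))
235 - (n(7, -10)/(112 + 111) - 195/(-35)) = 235 - ((21 - 4*(-10) + 14*7 - 10*7 - 1*(-10)*(-10 - 1*7))/(112 + 111) - 195/(-35)) = 235 - ((21 + 40 + 98 - 70 - 1*(-10)*(-10 - 7))/223 - 195*(-1/35)) = 235 - ((21 + 40 + 98 - 70 - 1*(-10)*(-17))*(1/223) + 39/7) = 235 - ((21 + 40 + 98 - 70 - 170)*(1/223) + 39/7) = 235 - (-81*1/223 + 39/7) = 235 - (-81/223 + 39/7) = 235 - 1*8130/1561 = 235 - 8130/1561 = 358705/1561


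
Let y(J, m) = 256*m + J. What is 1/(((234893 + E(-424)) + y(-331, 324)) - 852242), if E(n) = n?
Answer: -1/535160 ≈ -1.8686e-6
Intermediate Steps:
y(J, m) = J + 256*m
1/(((234893 + E(-424)) + y(-331, 324)) - 852242) = 1/(((234893 - 424) + (-331 + 256*324)) - 852242) = 1/((234469 + (-331 + 82944)) - 852242) = 1/((234469 + 82613) - 852242) = 1/(317082 - 852242) = 1/(-535160) = -1/535160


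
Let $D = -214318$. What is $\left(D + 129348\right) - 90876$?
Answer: $-175846$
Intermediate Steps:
$\left(D + 129348\right) - 90876 = \left(-214318 + 129348\right) - 90876 = -84970 - 90876 = -175846$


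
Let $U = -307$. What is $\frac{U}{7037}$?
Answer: $- \frac{307}{7037} \approx -0.043627$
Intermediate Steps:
$\frac{U}{7037} = - \frac{307}{7037}$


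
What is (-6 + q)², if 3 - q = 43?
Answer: 2116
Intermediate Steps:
q = -40 (q = 3 - 1*43 = 3 - 43 = -40)
(-6 + q)² = (-6 - 40)² = (-46)² = 2116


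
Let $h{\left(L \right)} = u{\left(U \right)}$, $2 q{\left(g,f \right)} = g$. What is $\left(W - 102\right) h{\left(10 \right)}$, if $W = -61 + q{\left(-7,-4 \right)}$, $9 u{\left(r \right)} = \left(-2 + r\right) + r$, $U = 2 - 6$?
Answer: $185$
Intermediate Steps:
$U = -4$ ($U = 2 - 6 = -4$)
$q{\left(g,f \right)} = \frac{g}{2}$
$u{\left(r \right)} = - \frac{2}{9} + \frac{2 r}{9}$ ($u{\left(r \right)} = \frac{\left(-2 + r\right) + r}{9} = \frac{-2 + 2 r}{9} = - \frac{2}{9} + \frac{2 r}{9}$)
$h{\left(L \right)} = - \frac{10}{9}$ ($h{\left(L \right)} = - \frac{2}{9} + \frac{2}{9} \left(-4\right) = - \frac{2}{9} - \frac{8}{9} = - \frac{10}{9}$)
$W = - \frac{129}{2}$ ($W = -61 + \frac{1}{2} \left(-7\right) = -61 - \frac{7}{2} = - \frac{129}{2} \approx -64.5$)
$\left(W - 102\right) h{\left(10 \right)} = \left(- \frac{129}{2} - 102\right) \left(- \frac{10}{9}\right) = \left(- \frac{333}{2}\right) \left(- \frac{10}{9}\right) = 185$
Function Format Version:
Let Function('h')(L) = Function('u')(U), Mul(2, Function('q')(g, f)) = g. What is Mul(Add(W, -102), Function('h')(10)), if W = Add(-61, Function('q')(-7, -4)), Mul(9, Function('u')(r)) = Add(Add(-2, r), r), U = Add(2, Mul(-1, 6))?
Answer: 185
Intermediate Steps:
U = -4 (U = Add(2, -6) = -4)
Function('q')(g, f) = Mul(Rational(1, 2), g)
Function('u')(r) = Add(Rational(-2, 9), Mul(Rational(2, 9), r)) (Function('u')(r) = Mul(Rational(1, 9), Add(Add(-2, r), r)) = Mul(Rational(1, 9), Add(-2, Mul(2, r))) = Add(Rational(-2, 9), Mul(Rational(2, 9), r)))
Function('h')(L) = Rational(-10, 9) (Function('h')(L) = Add(Rational(-2, 9), Mul(Rational(2, 9), -4)) = Add(Rational(-2, 9), Rational(-8, 9)) = Rational(-10, 9))
W = Rational(-129, 2) (W = Add(-61, Mul(Rational(1, 2), -7)) = Add(-61, Rational(-7, 2)) = Rational(-129, 2) ≈ -64.500)
Mul(Add(W, -102), Function('h')(10)) = Mul(Add(Rational(-129, 2), -102), Rational(-10, 9)) = Mul(Rational(-333, 2), Rational(-10, 9)) = 185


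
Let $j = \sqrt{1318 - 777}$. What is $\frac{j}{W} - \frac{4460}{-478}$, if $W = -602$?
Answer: $\frac{2230}{239} - \frac{\sqrt{541}}{602} \approx 9.2919$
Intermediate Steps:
$j = \sqrt{541} \approx 23.259$
$\frac{j}{W} - \frac{4460}{-478} = \frac{\sqrt{541}}{-602} - \frac{4460}{-478} = \sqrt{541} \left(- \frac{1}{602}\right) - - \frac{2230}{239} = - \frac{\sqrt{541}}{602} + \frac{2230}{239} = \frac{2230}{239} - \frac{\sqrt{541}}{602}$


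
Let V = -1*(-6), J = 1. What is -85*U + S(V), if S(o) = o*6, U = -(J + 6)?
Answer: 631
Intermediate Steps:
U = -7 (U = -(1 + 6) = -1*7 = -7)
V = 6
S(o) = 6*o
-85*U + S(V) = -85*(-7) + 6*6 = 595 + 36 = 631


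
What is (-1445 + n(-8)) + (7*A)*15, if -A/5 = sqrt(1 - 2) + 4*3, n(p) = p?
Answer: -7753 - 525*I ≈ -7753.0 - 525.0*I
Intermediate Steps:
A = -60 - 5*I (A = -5*(sqrt(1 - 2) + 4*3) = -5*(sqrt(-1) + 12) = -5*(I + 12) = -5*(12 + I) = -60 - 5*I ≈ -60.0 - 5.0*I)
(-1445 + n(-8)) + (7*A)*15 = (-1445 - 8) + (7*(-60 - 5*I))*15 = -1453 + (-420 - 35*I)*15 = -1453 + (-6300 - 525*I) = -7753 - 525*I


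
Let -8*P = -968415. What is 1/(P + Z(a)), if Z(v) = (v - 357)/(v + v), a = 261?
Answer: 696/84251977 ≈ 8.2609e-6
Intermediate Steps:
Z(v) = (-357 + v)/(2*v) (Z(v) = (-357 + v)/((2*v)) = (-357 + v)*(1/(2*v)) = (-357 + v)/(2*v))
P = 968415/8 (P = -⅛*(-968415) = 968415/8 ≈ 1.2105e+5)
1/(P + Z(a)) = 1/(968415/8 + (½)*(-357 + 261)/261) = 1/(968415/8 + (½)*(1/261)*(-96)) = 1/(968415/8 - 16/87) = 1/(84251977/696) = 696/84251977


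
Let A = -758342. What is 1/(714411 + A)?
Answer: -1/43931 ≈ -2.2763e-5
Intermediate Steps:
1/(714411 + A) = 1/(714411 - 758342) = 1/(-43931) = -1/43931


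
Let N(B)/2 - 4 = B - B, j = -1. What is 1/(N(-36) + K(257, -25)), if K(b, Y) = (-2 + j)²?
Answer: 1/17 ≈ 0.058824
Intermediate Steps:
N(B) = 8 (N(B) = 8 + 2*(B - B) = 8 + 2*0 = 8 + 0 = 8)
K(b, Y) = 9 (K(b, Y) = (-2 - 1)² = (-3)² = 9)
1/(N(-36) + K(257, -25)) = 1/(8 + 9) = 1/17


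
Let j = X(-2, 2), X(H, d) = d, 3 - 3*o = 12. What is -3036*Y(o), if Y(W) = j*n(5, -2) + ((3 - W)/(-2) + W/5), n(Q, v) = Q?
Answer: -97152/5 ≈ -19430.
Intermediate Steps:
o = -3 (o = 1 - ⅓*12 = 1 - 4 = -3)
j = 2
Y(W) = 17/2 + 7*W/10 (Y(W) = 2*5 + ((3 - W)/(-2) + W/5) = 10 + ((3 - W)*(-½) + W*(⅕)) = 10 + ((-3/2 + W/2) + W/5) = 10 + (-3/2 + 7*W/10) = 17/2 + 7*W/10)
-3036*Y(o) = -3036*(17/2 + (7/10)*(-3)) = -3036*(17/2 - 21/10) = -3036*32/5 = -97152/5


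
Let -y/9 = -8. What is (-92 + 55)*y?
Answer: -2664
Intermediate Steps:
y = 72 (y = -9*(-8) = 72)
(-92 + 55)*y = (-92 + 55)*72 = -37*72 = -2664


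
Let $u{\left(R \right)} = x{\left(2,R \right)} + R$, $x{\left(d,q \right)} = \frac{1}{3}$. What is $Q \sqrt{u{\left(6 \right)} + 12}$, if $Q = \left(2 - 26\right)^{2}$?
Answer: $192 \sqrt{165} \approx 2466.3$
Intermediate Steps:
$x{\left(d,q \right)} = \frac{1}{3}$
$Q = 576$ ($Q = \left(-24\right)^{2} = 576$)
$u{\left(R \right)} = \frac{1}{3} + R$
$Q \sqrt{u{\left(6 \right)} + 12} = 576 \sqrt{\left(\frac{1}{3} + 6\right) + 12} = 576 \sqrt{\frac{19}{3} + 12} = 576 \sqrt{\frac{55}{3}} = 576 \frac{\sqrt{165}}{3} = 192 \sqrt{165}$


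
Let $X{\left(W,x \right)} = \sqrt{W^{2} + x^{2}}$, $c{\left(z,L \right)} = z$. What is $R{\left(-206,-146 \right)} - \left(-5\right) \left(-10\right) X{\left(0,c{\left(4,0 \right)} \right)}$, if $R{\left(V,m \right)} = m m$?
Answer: $21116$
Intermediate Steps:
$R{\left(V,m \right)} = m^{2}$
$R{\left(-206,-146 \right)} - \left(-5\right) \left(-10\right) X{\left(0,c{\left(4,0 \right)} \right)} = \left(-146\right)^{2} - \left(-5\right) \left(-10\right) \sqrt{0^{2} + 4^{2}} = 21316 - 50 \sqrt{0 + 16} = 21316 - 50 \sqrt{16} = 21316 - 50 \cdot 4 = 21316 - 200 = 21116$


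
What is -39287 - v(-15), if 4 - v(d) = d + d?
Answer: -39321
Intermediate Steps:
v(d) = 4 - 2*d (v(d) = 4 - (d + d) = 4 - 2*d)
-39287 - v(-15) = -39287 - (4 - 2*(-15)) = -39287 - (4 + 30) = -39287 - 1*34 = -39287 - 34 = -39321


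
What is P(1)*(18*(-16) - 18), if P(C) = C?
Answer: -306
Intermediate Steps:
P(1)*(18*(-16) - 18) = 1*(18*(-16) - 18) = 1*(-288 - 18) = 1*(-306) = -306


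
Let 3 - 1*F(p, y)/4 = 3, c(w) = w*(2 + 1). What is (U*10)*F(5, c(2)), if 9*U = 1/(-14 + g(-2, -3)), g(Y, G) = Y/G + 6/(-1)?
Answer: 0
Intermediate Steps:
g(Y, G) = -6 + Y/G (g(Y, G) = Y/G + 6*(-1) = Y/G - 6 = -6 + Y/G)
c(w) = 3*w (c(w) = w*3 = 3*w)
F(p, y) = 0 (F(p, y) = 12 - 4*3 = 12 - 12 = 0)
U = -1/174 (U = 1/(9*(-14 + (-6 - 2/(-3)))) = 1/(9*(-14 + (-6 - 2*(-⅓)))) = 1/(9*(-14 + (-6 + ⅔))) = 1/(9*(-14 - 16/3)) = 1/(9*(-58/3)) = (⅑)*(-3/58) = -1/174 ≈ -0.0057471)
(U*10)*F(5, c(2)) = -1/174*10*0 = -5/87*0 = 0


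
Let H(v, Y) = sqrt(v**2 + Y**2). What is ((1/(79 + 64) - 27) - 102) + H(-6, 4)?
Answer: -18446/143 + 2*sqrt(13) ≈ -121.78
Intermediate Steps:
H(v, Y) = sqrt(Y**2 + v**2)
((1/(79 + 64) - 27) - 102) + H(-6, 4) = ((1/(79 + 64) - 27) - 102) + sqrt(4**2 + (-6)**2) = ((1/143 - 27) - 102) + sqrt(16 + 36) = ((1/143 - 27) - 102) + sqrt(52) = (-3860/143 - 102) + 2*sqrt(13) = -18446/143 + 2*sqrt(13)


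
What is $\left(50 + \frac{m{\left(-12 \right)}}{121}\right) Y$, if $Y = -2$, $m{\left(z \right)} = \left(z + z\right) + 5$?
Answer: $- \frac{12062}{121} \approx -99.686$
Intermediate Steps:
$m{\left(z \right)} = 5 + 2 z$ ($m{\left(z \right)} = 2 z + 5 = 5 + 2 z$)
$\left(50 + \frac{m{\left(-12 \right)}}{121}\right) Y = \left(50 + \frac{5 + 2 \left(-12\right)}{121}\right) \left(-2\right) = \left(50 + \left(5 - 24\right) \frac{1}{121}\right) \left(-2\right) = \left(50 - \frac{19}{121}\right) \left(-2\right) = \frac{6031}{121} \left(-2\right) = - \frac{12062}{121}$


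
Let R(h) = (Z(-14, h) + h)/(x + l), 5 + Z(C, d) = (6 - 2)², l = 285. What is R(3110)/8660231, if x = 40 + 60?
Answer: 3121/3334188935 ≈ 9.3606e-7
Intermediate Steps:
Z(C, d) = 11 (Z(C, d) = -5 + (6 - 2)² = -5 + 4² = -5 + 16 = 11)
x = 100
R(h) = 1/35 + h/385 (R(h) = (11 + h)/(100 + 285) = (11 + h)/385 = (11 + h)*(1/385) = 1/35 + h/385)
R(3110)/8660231 = (1/35 + (1/385)*3110)/8660231 = (1/35 + 622/77)*(1/8660231) = (3121/385)*(1/8660231) = 3121/3334188935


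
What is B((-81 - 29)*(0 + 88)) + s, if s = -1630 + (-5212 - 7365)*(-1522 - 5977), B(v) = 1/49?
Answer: 4621351358/49 ≈ 9.4313e+7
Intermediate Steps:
B(v) = 1/49
s = 94313293 (s = -1630 - 12577*(-7499) = -1630 + 94314923 = 94313293)
B((-81 - 29)*(0 + 88)) + s = 1/49 + 94313293 = 4621351358/49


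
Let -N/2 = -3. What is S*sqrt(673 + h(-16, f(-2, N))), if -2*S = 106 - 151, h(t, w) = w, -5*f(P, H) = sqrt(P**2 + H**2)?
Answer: 9*sqrt(16825 - 10*sqrt(10))/2 ≈ 583.15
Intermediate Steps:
N = 6 (N = -2*(-3) = 6)
f(P, H) = -sqrt(H**2 + P**2)/5 (f(P, H) = -sqrt(P**2 + H**2)/5 = -sqrt(H**2 + P**2)/5)
S = 45/2 (S = -(106 - 151)/2 = -1/2*(-45) = 45/2 ≈ 22.500)
S*sqrt(673 + h(-16, f(-2, N))) = 45*sqrt(673 - sqrt(6**2 + (-2)**2)/5)/2 = 45*sqrt(673 - sqrt(36 + 4)/5)/2 = 45*sqrt(673 - 2*sqrt(10)/5)/2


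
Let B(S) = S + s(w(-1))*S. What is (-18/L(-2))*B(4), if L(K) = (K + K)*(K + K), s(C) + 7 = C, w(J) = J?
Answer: 63/2 ≈ 31.500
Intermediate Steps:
s(C) = -7 + C
L(K) = 4*K² (L(K) = (2*K)*(2*K) = 4*K²)
B(S) = -7*S (B(S) = S + (-7 - 1)*S = S - 8*S = -7*S)
(-18/L(-2))*B(4) = (-18/(4*(-2)²))*(-7*4) = -18/(4*4)*(-28) = -18/16*(-28) = -18*1/16*(-28) = -9/8*(-28) = 63/2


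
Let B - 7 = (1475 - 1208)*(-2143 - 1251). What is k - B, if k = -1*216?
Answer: 905975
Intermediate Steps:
k = -216
B = -906191 (B = 7 + (1475 - 1208)*(-2143 - 1251) = 7 + 267*(-3394) = 7 - 906198 = -906191)
k - B = -216 - 1*(-906191) = -216 + 906191 = 905975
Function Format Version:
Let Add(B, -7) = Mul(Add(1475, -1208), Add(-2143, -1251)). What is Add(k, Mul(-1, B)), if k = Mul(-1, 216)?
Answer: 905975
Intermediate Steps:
k = -216
B = -906191 (B = Add(7, Mul(Add(1475, -1208), Add(-2143, -1251))) = Add(7, Mul(267, -3394)) = Add(7, -906198) = -906191)
Add(k, Mul(-1, B)) = Add(-216, Mul(-1, -906191)) = Add(-216, 906191) = 905975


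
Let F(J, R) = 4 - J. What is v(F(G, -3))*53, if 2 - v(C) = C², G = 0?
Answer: -742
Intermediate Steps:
v(C) = 2 - C²
v(F(G, -3))*53 = (2 - (4 - 1*0)²)*53 = (2 - (4 + 0)²)*53 = (2 - 1*4²)*53 = (2 - 1*16)*53 = (2 - 16)*53 = -14*53 = -742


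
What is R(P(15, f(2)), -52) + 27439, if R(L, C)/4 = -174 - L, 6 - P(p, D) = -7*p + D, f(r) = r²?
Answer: 26315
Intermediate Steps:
P(p, D) = 6 - D + 7*p (P(p, D) = 6 - (-7*p + D) = 6 - (D - 7*p) = 6 + (-D + 7*p) = 6 - D + 7*p)
R(L, C) = -696 - 4*L (R(L, C) = 4*(-174 - L) = -696 - 4*L)
R(P(15, f(2)), -52) + 27439 = (-696 - 4*(6 - 1*2² + 7*15)) + 27439 = (-696 - 4*(6 - 1*4 + 105)) + 27439 = (-696 - 4*(6 - 4 + 105)) + 27439 = (-696 - 4*107) + 27439 = (-696 - 428) + 27439 = -1124 + 27439 = 26315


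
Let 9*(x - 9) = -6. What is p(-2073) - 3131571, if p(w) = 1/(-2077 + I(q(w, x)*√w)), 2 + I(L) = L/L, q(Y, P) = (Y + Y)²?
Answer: -6507404539/2078 ≈ -3.1316e+6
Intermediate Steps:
x = 25/3 (x = 9 + (⅑)*(-6) = 9 - ⅔ = 25/3 ≈ 8.3333)
q(Y, P) = 4*Y² (q(Y, P) = (2*Y)² = 4*Y²)
I(L) = -1 (I(L) = -2 + L/L = -2 + 1 = -1)
p(w) = -1/2078 (p(w) = 1/(-2077 - 1) = 1/(-2078) = -1/2078)
p(-2073) - 3131571 = -1/2078 - 3131571 = -6507404539/2078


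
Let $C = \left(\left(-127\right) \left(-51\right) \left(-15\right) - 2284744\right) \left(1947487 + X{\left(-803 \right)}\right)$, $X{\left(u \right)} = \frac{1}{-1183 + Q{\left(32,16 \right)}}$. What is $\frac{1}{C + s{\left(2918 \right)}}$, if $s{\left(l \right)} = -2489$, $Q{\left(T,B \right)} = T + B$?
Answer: $- \frac{1135}{5264944178860871} \approx -2.1558 \cdot 10^{-13}$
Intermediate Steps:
$Q{\left(T,B \right)} = B + T$
$X{\left(u \right)} = - \frac{1}{1135}$ ($X{\left(u \right)} = \frac{1}{-1183 + \left(16 + 32\right)} = \frac{1}{-1183 + 48} = \frac{1}{-1135} = - \frac{1}{1135}$)
$C = - \frac{5264944176035856}{1135}$ ($C = \left(\left(-127\right) \left(-51\right) \left(-15\right) - 2284744\right) \left(1947487 - \frac{1}{1135}\right) = \left(6477 \left(-15\right) - 2284744\right) \frac{2210397744}{1135} = \left(-97155 - 2284744\right) \frac{2210397744}{1135} = \left(-2381899\right) \frac{2210397744}{1135} = - \frac{5264944176035856}{1135} \approx -4.6387 \cdot 10^{12}$)
$\frac{1}{C + s{\left(2918 \right)}} = \frac{1}{- \frac{5264944176035856}{1135} - 2489} = \frac{1}{- \frac{5264944178860871}{1135}} = - \frac{1135}{5264944178860871}$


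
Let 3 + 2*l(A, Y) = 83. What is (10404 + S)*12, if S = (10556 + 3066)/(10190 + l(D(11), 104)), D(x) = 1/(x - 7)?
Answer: 212893084/1705 ≈ 1.2486e+5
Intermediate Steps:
D(x) = 1/(-7 + x)
l(A, Y) = 40 (l(A, Y) = -3/2 + (½)*83 = -3/2 + 83/2 = 40)
S = 6811/5115 (S = (10556 + 3066)/(10190 + 40) = 13622/10230 = 13622*(1/10230) = 6811/5115 ≈ 1.3316)
(10404 + S)*12 = (10404 + 6811/5115)*12 = (53223271/5115)*12 = 212893084/1705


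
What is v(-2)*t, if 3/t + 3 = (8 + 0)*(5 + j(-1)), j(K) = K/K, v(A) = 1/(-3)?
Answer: -1/45 ≈ -0.022222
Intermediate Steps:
v(A) = -⅓ (v(A) = 1*(-⅓) = -⅓)
j(K) = 1
t = 1/15 (t = 3/(-3 + (8 + 0)*(5 + 1)) = 3/(-3 + 8*6) = 3/(-3 + 48) = 3/45 = 3*(1/45) = 1/15 ≈ 0.066667)
v(-2)*t = -⅓*1/15 = -1/45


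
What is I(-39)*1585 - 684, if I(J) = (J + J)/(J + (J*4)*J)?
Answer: -21838/31 ≈ -704.45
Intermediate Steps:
I(J) = 2*J/(J + 4*J**2) (I(J) = (2*J)/(J + (4*J)*J) = (2*J)/(J + 4*J**2) = 2*J/(J + 4*J**2))
I(-39)*1585 - 684 = (2/(1 + 4*(-39)))*1585 - 684 = (2/(1 - 156))*1585 - 684 = (2/(-155))*1585 - 684 = (2*(-1/155))*1585 - 684 = -2/155*1585 - 684 = -634/31 - 684 = -21838/31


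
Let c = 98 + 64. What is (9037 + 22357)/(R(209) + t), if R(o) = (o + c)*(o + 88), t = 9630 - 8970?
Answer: 2854/10077 ≈ 0.28322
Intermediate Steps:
c = 162
t = 660
R(o) = (88 + o)*(162 + o) (R(o) = (o + 162)*(o + 88) = (162 + o)*(88 + o) = (88 + o)*(162 + o))
(9037 + 22357)/(R(209) + t) = (9037 + 22357)/((14256 + 209**2 + 250*209) + 660) = 31394/((14256 + 43681 + 52250) + 660) = 31394/(110187 + 660) = 31394/110847 = 31394*(1/110847) = 2854/10077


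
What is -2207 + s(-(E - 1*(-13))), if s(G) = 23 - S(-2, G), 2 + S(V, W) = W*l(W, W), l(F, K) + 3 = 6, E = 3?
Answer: -2134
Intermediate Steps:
l(F, K) = 3 (l(F, K) = -3 + 6 = 3)
S(V, W) = -2 + 3*W (S(V, W) = -2 + W*3 = -2 + 3*W)
s(G) = 25 - 3*G (s(G) = 23 - (-2 + 3*G) = 23 + (2 - 3*G) = 25 - 3*G)
-2207 + s(-(E - 1*(-13))) = -2207 + (25 - (-3)*(3 - 1*(-13))) = -2207 + (25 - (-3)*(3 + 13)) = -2207 + (25 - (-3)*16) = -2207 + (25 - 3*(-16)) = -2207 + (25 + 48) = -2207 + 73 = -2134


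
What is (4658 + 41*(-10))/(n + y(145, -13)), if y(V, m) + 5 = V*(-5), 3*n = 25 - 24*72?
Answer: -12744/3893 ≈ -3.2736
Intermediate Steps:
n = -1703/3 (n = (25 - 24*72)/3 = (25 - 1728)/3 = (1/3)*(-1703) = -1703/3 ≈ -567.67)
y(V, m) = -5 - 5*V (y(V, m) = -5 + V*(-5) = -5 - 5*V)
(4658 + 41*(-10))/(n + y(145, -13)) = (4658 + 41*(-10))/(-1703/3 + (-5 - 5*145)) = (4658 - 410)/(-1703/3 + (-5 - 725)) = 4248/(-1703/3 - 730) = 4248/(-3893/3) = 4248*(-3/3893) = -12744/3893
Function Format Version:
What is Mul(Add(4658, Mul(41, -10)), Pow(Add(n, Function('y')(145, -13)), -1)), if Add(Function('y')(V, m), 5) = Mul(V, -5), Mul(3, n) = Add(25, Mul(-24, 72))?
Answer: Rational(-12744, 3893) ≈ -3.2736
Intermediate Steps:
n = Rational(-1703, 3) (n = Mul(Rational(1, 3), Add(25, Mul(-24, 72))) = Mul(Rational(1, 3), Add(25, -1728)) = Mul(Rational(1, 3), -1703) = Rational(-1703, 3) ≈ -567.67)
Function('y')(V, m) = Add(-5, Mul(-5, V)) (Function('y')(V, m) = Add(-5, Mul(V, -5)) = Add(-5, Mul(-5, V)))
Mul(Add(4658, Mul(41, -10)), Pow(Add(n, Function('y')(145, -13)), -1)) = Mul(Add(4658, Mul(41, -10)), Pow(Add(Rational(-1703, 3), Add(-5, Mul(-5, 145))), -1)) = Mul(Add(4658, -410), Pow(Add(Rational(-1703, 3), Add(-5, -725)), -1)) = Mul(4248, Pow(Add(Rational(-1703, 3), -730), -1)) = Mul(4248, Pow(Rational(-3893, 3), -1)) = Mul(4248, Rational(-3, 3893)) = Rational(-12744, 3893)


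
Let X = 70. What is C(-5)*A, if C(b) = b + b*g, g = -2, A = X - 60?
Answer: 50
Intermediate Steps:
A = 10 (A = 70 - 60 = 10)
C(b) = -b (C(b) = b + b*(-2) = b - 2*b = -b)
C(-5)*A = -1*(-5)*10 = 5*10 = 50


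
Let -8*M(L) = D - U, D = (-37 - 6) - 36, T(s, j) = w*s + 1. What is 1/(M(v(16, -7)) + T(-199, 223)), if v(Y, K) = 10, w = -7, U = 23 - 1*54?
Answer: 1/1400 ≈ 0.00071429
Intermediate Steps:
U = -31 (U = 23 - 54 = -31)
T(s, j) = 1 - 7*s (T(s, j) = -7*s + 1 = 1 - 7*s)
D = -79 (D = -43 - 36 = -79)
M(L) = 6 (M(L) = -(-79 - 1*(-31))/8 = -(-79 + 31)/8 = -⅛*(-48) = 6)
1/(M(v(16, -7)) + T(-199, 223)) = 1/(6 + (1 - 7*(-199))) = 1/(6 + (1 + 1393)) = 1/(6 + 1394) = 1/1400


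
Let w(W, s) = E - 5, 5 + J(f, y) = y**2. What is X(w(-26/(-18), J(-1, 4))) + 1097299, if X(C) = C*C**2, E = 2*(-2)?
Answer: 1096570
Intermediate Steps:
E = -4
J(f, y) = -5 + y**2
w(W, s) = -9 (w(W, s) = -4 - 5 = -9)
X(C) = C**3
X(w(-26/(-18), J(-1, 4))) + 1097299 = (-9)**3 + 1097299 = -729 + 1097299 = 1096570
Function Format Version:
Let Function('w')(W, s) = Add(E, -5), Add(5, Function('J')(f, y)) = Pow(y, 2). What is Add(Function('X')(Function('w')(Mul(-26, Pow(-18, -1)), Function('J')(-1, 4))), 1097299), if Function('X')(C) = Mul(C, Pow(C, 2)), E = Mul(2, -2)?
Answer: 1096570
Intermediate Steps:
E = -4
Function('J')(f, y) = Add(-5, Pow(y, 2))
Function('w')(W, s) = -9 (Function('w')(W, s) = Add(-4, -5) = -9)
Function('X')(C) = Pow(C, 3)
Add(Function('X')(Function('w')(Mul(-26, Pow(-18, -1)), Function('J')(-1, 4))), 1097299) = Add(Pow(-9, 3), 1097299) = Add(-729, 1097299) = 1096570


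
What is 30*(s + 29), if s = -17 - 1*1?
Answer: 330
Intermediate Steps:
s = -18 (s = -17 - 1 = -18)
30*(s + 29) = 30*(-18 + 29) = 30*11 = 330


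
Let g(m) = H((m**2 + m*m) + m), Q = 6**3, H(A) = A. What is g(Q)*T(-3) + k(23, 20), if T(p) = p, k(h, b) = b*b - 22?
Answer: -280206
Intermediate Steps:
k(h, b) = -22 + b**2 (k(h, b) = b**2 - 22 = -22 + b**2)
Q = 216
g(m) = m + 2*m**2 (g(m) = (m**2 + m*m) + m = (m**2 + m**2) + m = 2*m**2 + m = m + 2*m**2)
g(Q)*T(-3) + k(23, 20) = (216*(1 + 2*216))*(-3) + (-22 + 20**2) = (216*(1 + 432))*(-3) + (-22 + 400) = (216*433)*(-3) + 378 = 93528*(-3) + 378 = -280584 + 378 = -280206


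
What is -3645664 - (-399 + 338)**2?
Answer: -3649385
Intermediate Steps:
-3645664 - (-399 + 338)**2 = -3645664 - 1*(-61)**2 = -3645664 - 1*3721 = -3645664 - 3721 = -3649385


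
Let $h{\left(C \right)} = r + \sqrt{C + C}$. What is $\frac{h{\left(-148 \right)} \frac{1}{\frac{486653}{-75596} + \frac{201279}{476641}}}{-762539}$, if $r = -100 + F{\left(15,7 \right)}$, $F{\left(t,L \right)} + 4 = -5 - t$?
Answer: $- \frac{4467986976464}{165274903005388771} + \frac{72064306072 i \sqrt{74}}{165274903005388771} \approx -2.7034 \cdot 10^{-5} + 3.7508 \cdot 10^{-6} i$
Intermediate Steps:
$F{\left(t,L \right)} = -9 - t$ ($F{\left(t,L \right)} = -4 - \left(5 + t\right) = -9 - t$)
$r = -124$ ($r = -100 - 24 = -124$)
$h{\left(C \right)} = -124 + \sqrt{2} \sqrt{C}$ ($h{\left(C \right)} = -124 + \sqrt{C + C} = -124 + \sqrt{2 C} = -124 + \sqrt{2} \sqrt{C}$)
$\frac{h{\left(-148 \right)} \frac{1}{\frac{486653}{-75596} + \frac{201279}{476641}}}{-762539} = \frac{\left(-124 + \sqrt{2} \sqrt{-148}\right) \frac{1}{\frac{486653}{-75596} + \frac{201279}{476641}}}{-762539} = \frac{-124 + \sqrt{2} \cdot 2 i \sqrt{37}}{486653 \left(- \frac{1}{75596}\right) + 201279 \cdot \frac{1}{476641}} \left(- \frac{1}{762539}\right) = \frac{-124 + 2 i \sqrt{74}}{- \frac{486653}{75596} + \frac{201279}{476641}} \left(- \frac{1}{762539}\right) = \frac{-124 + 2 i \sqrt{74}}{- \frac{216742885289}{36032153036}} \left(- \frac{1}{762539}\right) = \left(-124 + 2 i \sqrt{74}\right) \left(- \frac{36032153036}{216742885289}\right) \left(- \frac{1}{762539}\right) = \left(\frac{4467986976464}{216742885289} - \frac{72064306072 i \sqrt{74}}{216742885289}\right) \left(- \frac{1}{762539}\right) = - \frac{4467986976464}{165274903005388771} + \frac{72064306072 i \sqrt{74}}{165274903005388771}$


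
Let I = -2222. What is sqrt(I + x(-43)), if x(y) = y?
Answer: I*sqrt(2265) ≈ 47.592*I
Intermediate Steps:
sqrt(I + x(-43)) = sqrt(-2222 - 43) = sqrt(-2265) = I*sqrt(2265)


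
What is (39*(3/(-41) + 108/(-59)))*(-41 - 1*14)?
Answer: 9877725/2419 ≈ 4083.4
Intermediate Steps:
(39*(3/(-41) + 108/(-59)))*(-41 - 1*14) = (39*(3*(-1/41) + 108*(-1/59)))*(-41 - 14) = (39*(-3/41 - 108/59))*(-55) = (39*(-4605/2419))*(-55) = -179595/2419*(-55) = 9877725/2419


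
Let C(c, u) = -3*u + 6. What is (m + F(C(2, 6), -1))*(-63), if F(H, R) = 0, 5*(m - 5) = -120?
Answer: 1197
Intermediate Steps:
C(c, u) = 6 - 3*u
m = -19 (m = 5 + (1/5)*(-120) = 5 - 24 = -19)
(m + F(C(2, 6), -1))*(-63) = (-19 + 0)*(-63) = -19*(-63) = 1197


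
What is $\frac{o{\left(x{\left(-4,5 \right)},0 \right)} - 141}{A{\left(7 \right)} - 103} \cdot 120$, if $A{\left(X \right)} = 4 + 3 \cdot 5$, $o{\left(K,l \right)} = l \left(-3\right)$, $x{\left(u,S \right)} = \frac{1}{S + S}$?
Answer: $\frac{1410}{7} \approx 201.43$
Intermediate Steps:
$x{\left(u,S \right)} = \frac{1}{2 S}$
$o{\left(K,l \right)} = - 3 l$
$A{\left(X \right)} = 19$ ($A{\left(X \right)} = 4 + 15 = 19$)
$\frac{o{\left(x{\left(-4,5 \right)},0 \right)} - 141}{A{\left(7 \right)} - 103} \cdot 120 = \frac{\left(-3\right) 0 - 141}{19 - 103} \cdot 120 = \frac{0 - 141}{-84} \cdot 120 = \left(-141\right) \left(- \frac{1}{84}\right) 120 = \frac{47}{28} \cdot 120 = \frac{1410}{7}$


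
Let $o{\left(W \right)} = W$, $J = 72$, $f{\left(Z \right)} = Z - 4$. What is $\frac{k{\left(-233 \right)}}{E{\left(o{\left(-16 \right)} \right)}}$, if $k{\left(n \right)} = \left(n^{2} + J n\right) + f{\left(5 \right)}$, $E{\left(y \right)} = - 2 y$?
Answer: $\frac{18757}{16} \approx 1172.3$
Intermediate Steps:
$f{\left(Z \right)} = -4 + Z$
$k{\left(n \right)} = 1 + n^{2} + 72 n$ ($k{\left(n \right)} = \left(n^{2} + 72 n\right) + \left(-4 + 5\right) = \left(n^{2} + 72 n\right) + 1 = 1 + n^{2} + 72 n$)
$\frac{k{\left(-233 \right)}}{E{\left(o{\left(-16 \right)} \right)}} = \frac{1 + \left(-233\right)^{2} + 72 \left(-233\right)}{\left(-2\right) \left(-16\right)} = \frac{1 + 54289 - 16776}{32} = 37514 \cdot \frac{1}{32} = \frac{18757}{16}$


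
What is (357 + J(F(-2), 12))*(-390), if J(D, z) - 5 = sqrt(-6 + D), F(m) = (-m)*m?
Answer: -141180 - 390*I*sqrt(10) ≈ -1.4118e+5 - 1233.3*I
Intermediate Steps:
F(m) = -m**2
J(D, z) = 5 + sqrt(-6 + D)
(357 + J(F(-2), 12))*(-390) = (357 + (5 + sqrt(-6 - 1*(-2)**2)))*(-390) = (357 + (5 + sqrt(-6 - 1*4)))*(-390) = (357 + (5 + sqrt(-6 - 4)))*(-390) = (357 + (5 + sqrt(-10)))*(-390) = (357 + (5 + I*sqrt(10)))*(-390) = (362 + I*sqrt(10))*(-390) = -141180 - 390*I*sqrt(10)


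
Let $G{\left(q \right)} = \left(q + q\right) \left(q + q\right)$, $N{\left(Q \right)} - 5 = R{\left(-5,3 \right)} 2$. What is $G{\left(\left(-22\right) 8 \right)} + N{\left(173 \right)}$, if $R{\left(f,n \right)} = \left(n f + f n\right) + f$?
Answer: $123839$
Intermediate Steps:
$R{\left(f,n \right)} = f + 2 f n$ ($R{\left(f,n \right)} = \left(f n + f n\right) + f = 2 f n + f = f + 2 f n$)
$N{\left(Q \right)} = -65$ ($N{\left(Q \right)} = 5 + - 5 \left(1 + 2 \cdot 3\right) 2 = 5 + - 5 \left(1 + 6\right) 2 = 5 + \left(-5\right) 7 \cdot 2 = 5 - 70 = -65$)
$G{\left(q \right)} = 4 q^{2}$ ($G{\left(q \right)} = 2 q 2 q = 4 q^{2}$)
$G{\left(\left(-22\right) 8 \right)} + N{\left(173 \right)} = 4 \left(\left(-22\right) 8\right)^{2} - 65 = 4 \left(-176\right)^{2} - 65 = 4 \cdot 30976 - 65 = 123904 - 65 = 123839$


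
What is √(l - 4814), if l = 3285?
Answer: I*√1529 ≈ 39.102*I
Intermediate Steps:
√(l - 4814) = √(3285 - 4814) = √(-1529) = I*√1529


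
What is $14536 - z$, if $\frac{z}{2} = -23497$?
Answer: $61530$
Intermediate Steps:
$z = -46994$ ($z = 2 \left(-23497\right) = -46994$)
$14536 - z = 14536 - -46994 = 14536 + 46994 = 61530$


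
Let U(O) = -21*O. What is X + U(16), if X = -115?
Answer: -451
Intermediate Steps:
X + U(16) = -115 - 21*16 = -115 - 336 = -451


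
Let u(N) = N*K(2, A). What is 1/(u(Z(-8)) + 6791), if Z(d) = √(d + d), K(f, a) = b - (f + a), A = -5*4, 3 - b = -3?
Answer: 6791/46126897 - 96*I/46126897 ≈ 0.00014722 - 2.0812e-6*I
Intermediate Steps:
b = 6 (b = 3 - 1*(-3) = 3 + 3 = 6)
A = -20
K(f, a) = 6 - a - f (K(f, a) = 6 - (f + a) = 6 - (a + f) = 6 + (-a - f) = 6 - a - f)
Z(d) = √2*√d (Z(d) = √(2*d) = √2*√d)
u(N) = 24*N (u(N) = N*(6 - 1*(-20) - 1*2) = N*(6 + 20 - 2) = N*24 = 24*N)
1/(u(Z(-8)) + 6791) = 1/(24*(√2*√(-8)) + 6791) = 1/(24*(√2*(2*I*√2)) + 6791) = 1/(24*(4*I) + 6791) = 1/(96*I + 6791) = 1/(6791 + 96*I) = (6791 - 96*I)/46126897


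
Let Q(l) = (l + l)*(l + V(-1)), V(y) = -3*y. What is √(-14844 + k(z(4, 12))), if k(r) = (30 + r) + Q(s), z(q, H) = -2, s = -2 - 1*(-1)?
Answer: 2*I*√3705 ≈ 121.74*I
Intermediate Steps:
s = -1 (s = -2 + 1 = -1)
Q(l) = 2*l*(3 + l) (Q(l) = (l + l)*(l - 3*(-1)) = (2*l)*(l + 3) = (2*l)*(3 + l) = 2*l*(3 + l))
k(r) = 26 + r (k(r) = (30 + r) + 2*(-1)*(3 - 1) = (30 + r) + 2*(-1)*2 = (30 + r) - 4 = 26 + r)
√(-14844 + k(z(4, 12))) = √(-14844 + (26 - 2)) = √(-14844 + 24) = √(-14820) = 2*I*√3705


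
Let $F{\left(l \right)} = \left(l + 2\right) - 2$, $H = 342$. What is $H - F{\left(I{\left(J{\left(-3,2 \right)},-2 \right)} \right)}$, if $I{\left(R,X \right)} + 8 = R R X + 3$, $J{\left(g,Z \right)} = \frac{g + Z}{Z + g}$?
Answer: $349$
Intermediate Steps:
$J{\left(g,Z \right)} = 1$ ($J{\left(g,Z \right)} = \frac{Z + g}{Z + g} = 1$)
$I{\left(R,X \right)} = -5 + X R^{2}$ ($I{\left(R,X \right)} = -8 + \left(R R X + 3\right) = -8 + \left(R^{2} X + 3\right) = -8 + \left(X R^{2} + 3\right) = -8 + \left(3 + X R^{2}\right) = -5 + X R^{2}$)
$F{\left(l \right)} = l$ ($F{\left(l \right)} = \left(2 + l\right) - 2 = l$)
$H - F{\left(I{\left(J{\left(-3,2 \right)},-2 \right)} \right)} = 342 - \left(-5 - 2 \cdot 1^{2}\right) = 342 - \left(-5 - 2\right) = 342 - -7 = 342 + 7 = 349$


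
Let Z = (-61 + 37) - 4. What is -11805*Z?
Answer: 330540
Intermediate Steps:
Z = -28 (Z = -24 - 4 = -28)
-11805*Z = -11805*(-28) = 330540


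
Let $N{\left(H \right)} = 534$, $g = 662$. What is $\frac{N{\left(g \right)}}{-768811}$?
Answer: $- \frac{534}{768811} \approx -0.00069458$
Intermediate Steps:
$\frac{N{\left(g \right)}}{-768811} = \frac{534}{-768811} = 534 \left(- \frac{1}{768811}\right) = - \frac{534}{768811}$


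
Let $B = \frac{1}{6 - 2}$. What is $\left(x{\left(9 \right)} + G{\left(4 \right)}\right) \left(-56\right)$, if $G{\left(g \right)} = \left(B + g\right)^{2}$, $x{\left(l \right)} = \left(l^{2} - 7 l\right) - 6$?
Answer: $- \frac{3367}{2} \approx -1683.5$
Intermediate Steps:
$B = \frac{1}{4} \approx 0.25$
$x{\left(l \right)} = -6 + l^{2} - 7 l$
$G{\left(g \right)} = \left(\frac{1}{4} + g\right)^{2}$
$\left(x{\left(9 \right)} + G{\left(4 \right)}\right) \left(-56\right) = \left(\left(-6 + 9^{2} - 63\right) + \frac{\left(1 + 4 \cdot 4\right)^{2}}{16}\right) \left(-56\right) = \left(\left(-6 + 81 - 63\right) + \frac{\left(1 + 16\right)^{2}}{16}\right) \left(-56\right) = \left(12 + \frac{17^{2}}{16}\right) \left(-56\right) = \left(12 + \frac{1}{16} \cdot 289\right) \left(-56\right) = \left(12 + \frac{289}{16}\right) \left(-56\right) = \frac{481}{16} \left(-56\right) = - \frac{3367}{2}$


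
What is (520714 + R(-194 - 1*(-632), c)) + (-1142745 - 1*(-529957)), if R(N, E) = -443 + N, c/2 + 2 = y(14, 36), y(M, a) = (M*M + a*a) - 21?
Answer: -92079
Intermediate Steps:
y(M, a) = -21 + M² + a² (y(M, a) = (M² + a²) - 21 = -21 + M² + a²)
c = 2938 (c = -4 + 2*(-21 + 14² + 36²) = -4 + 2*(-21 + 196 + 1296) = -4 + 2*1471 = -4 + 2942 = 2938)
(520714 + R(-194 - 1*(-632), c)) + (-1142745 - 1*(-529957)) = (520714 + (-443 + (-194 - 1*(-632)))) + (-1142745 - 1*(-529957)) = (520714 + (-443 + (-194 + 632))) + (-1142745 + 529957) = (520714 + (-443 + 438)) - 612788 = (520714 - 5) - 612788 = 520709 - 612788 = -92079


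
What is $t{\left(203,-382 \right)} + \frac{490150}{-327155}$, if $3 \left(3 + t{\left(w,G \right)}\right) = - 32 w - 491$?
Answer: $- \frac{152683122}{65431} \approx -2333.5$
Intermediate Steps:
$t{\left(w,G \right)} = - \frac{500}{3} - \frac{32 w}{3}$ ($t{\left(w,G \right)} = -3 + \frac{- 32 w - 491}{3} = -3 + \frac{-491 - 32 w}{3} = -3 - \left(\frac{491}{3} + \frac{32 w}{3}\right) = - \frac{500}{3} - \frac{32 w}{3}$)
$t{\left(203,-382 \right)} + \frac{490150}{-327155} = \left(- \frac{500}{3} - \frac{6496}{3}\right) + \frac{490150}{-327155} = \left(- \frac{500}{3} - \frac{6496}{3}\right) + 490150 \left(- \frac{1}{327155}\right) = -2332 - \frac{98030}{65431} = - \frac{152683122}{65431}$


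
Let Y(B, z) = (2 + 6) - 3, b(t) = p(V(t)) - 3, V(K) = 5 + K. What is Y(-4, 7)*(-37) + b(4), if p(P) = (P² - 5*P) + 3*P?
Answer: -125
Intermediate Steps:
p(P) = P² - 2*P
b(t) = -3 + (3 + t)*(5 + t) (b(t) = (5 + t)*(-2 + (5 + t)) - 3 = (5 + t)*(3 + t) - 3 = (3 + t)*(5 + t) - 3 = -3 + (3 + t)*(5 + t))
Y(B, z) = 5 (Y(B, z) = 8 - 3 = 5)
Y(-4, 7)*(-37) + b(4) = 5*(-37) + (-3 + (3 + 4)*(5 + 4)) = -185 + (-3 + 7*9) = -185 + (-3 + 63) = -185 + 60 = -125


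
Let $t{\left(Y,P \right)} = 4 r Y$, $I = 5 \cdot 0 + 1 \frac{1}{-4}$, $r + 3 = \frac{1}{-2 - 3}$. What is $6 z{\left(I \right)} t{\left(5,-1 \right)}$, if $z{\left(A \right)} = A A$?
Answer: $-24$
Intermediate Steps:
$r = - \frac{16}{5}$ ($r = -3 + \frac{1}{-2 - 3} = -3 + \frac{1}{-5} = -3 - \frac{1}{5} = - \frac{16}{5} \approx -3.2$)
$I = - \frac{1}{4}$ ($I = 0 + 1 \left(- \frac{1}{4}\right) = 0 - \frac{1}{4} = - \frac{1}{4} \approx -0.25$)
$t{\left(Y,P \right)} = - \frac{64 Y}{5}$ ($t{\left(Y,P \right)} = 4 \left(- \frac{16}{5}\right) Y = - \frac{64 Y}{5}$)
$z{\left(A \right)} = A^{2}$
$6 z{\left(I \right)} t{\left(5,-1 \right)} = 6 \left(- \frac{1}{4}\right)^{2} \left(\left(- \frac{64}{5}\right) 5\right) = 6 \cdot \frac{1}{16} \left(-64\right) = \frac{3}{8} \left(-64\right) = -24$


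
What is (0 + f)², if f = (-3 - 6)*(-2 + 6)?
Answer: 1296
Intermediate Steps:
f = -36 (f = -9*4 = -36)
(0 + f)² = (0 - 36)² = (-36)² = 1296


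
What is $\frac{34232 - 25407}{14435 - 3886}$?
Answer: $\frac{8825}{10549} \approx 0.83657$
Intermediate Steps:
$\frac{34232 - 25407}{14435 - 3886} = \frac{8825}{10549}$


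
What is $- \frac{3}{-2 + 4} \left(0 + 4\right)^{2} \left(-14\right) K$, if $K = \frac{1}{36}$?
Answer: $\frac{28}{3} \approx 9.3333$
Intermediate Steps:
$K = \frac{1}{36} \approx 0.027778$
$- \frac{3}{-2 + 4} \left(0 + 4\right)^{2} \left(-14\right) K = - \frac{3}{-2 + 4} \left(0 + 4\right)^{2} \left(-14\right) \frac{1}{36} = - \frac{3}{2} \cdot 4^{2} \left(-14\right) \frac{1}{36} = \left(-3\right) \frac{1}{2} \cdot 16 \left(-14\right) \frac{1}{36} = \left(- \frac{3}{2}\right) 16 \left(-14\right) \frac{1}{36} = \left(-24\right) \left(-14\right) \frac{1}{36} = 336 \cdot \frac{1}{36} = \frac{28}{3}$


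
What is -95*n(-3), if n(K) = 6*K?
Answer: 1710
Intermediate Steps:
-95*n(-3) = -570*(-3) = -95*(-18) = 1710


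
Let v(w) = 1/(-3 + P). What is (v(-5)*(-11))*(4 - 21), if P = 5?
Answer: 187/2 ≈ 93.500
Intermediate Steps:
v(w) = ½ (v(w) = 1/(-3 + 5) = 1/2 = ½)
(v(-5)*(-11))*(4 - 21) = ((½)*(-11))*(4 - 21) = -11/2*(-17) = 187/2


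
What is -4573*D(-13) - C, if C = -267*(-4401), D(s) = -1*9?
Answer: -1133910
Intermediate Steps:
D(s) = -9
C = 1175067
-4573*D(-13) - C = -4573*(-9) - 1*1175067 = 41157 - 1175067 = -1133910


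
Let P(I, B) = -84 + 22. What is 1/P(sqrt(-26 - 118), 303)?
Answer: -1/62 ≈ -0.016129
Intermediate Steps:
P(I, B) = -62
1/P(sqrt(-26 - 118), 303) = 1/(-62) = -1/62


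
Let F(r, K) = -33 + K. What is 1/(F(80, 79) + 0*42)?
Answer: 1/46 ≈ 0.021739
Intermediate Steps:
1/(F(80, 79) + 0*42) = 1/((-33 + 79) + 0*42) = 1/(46 + 0) = 1/46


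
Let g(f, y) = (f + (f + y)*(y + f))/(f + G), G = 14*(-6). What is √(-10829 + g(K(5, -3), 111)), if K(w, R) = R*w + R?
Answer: I*√12616142/34 ≈ 104.47*I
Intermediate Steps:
K(w, R) = R + R*w
G = -84
g(f, y) = (f + (f + y)²)/(-84 + f) (g(f, y) = (f + (f + y)*(y + f))/(f - 84) = (f + (f + y)*(f + y))/(-84 + f) = (f + (f + y)²)/(-84 + f))
√(-10829 + g(K(5, -3), 111)) = √(-10829 + (-3*(1 + 5) + (-3*(1 + 5) + 111)²)/(-84 - 3*(1 + 5))) = √(-10829 + (-3*6 + (-3*6 + 111)²)/(-84 - 3*6)) = √(-10829 + (-18 + (-18 + 111)²)/(-84 - 18)) = √(-10829 + (-18 + 93²)/(-102)) = √(-10829 - (-18 + 8649)/102) = √(-10829 - 1/102*8631) = √(-10829 - 2877/34) = √(-371063/34) = I*√12616142/34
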